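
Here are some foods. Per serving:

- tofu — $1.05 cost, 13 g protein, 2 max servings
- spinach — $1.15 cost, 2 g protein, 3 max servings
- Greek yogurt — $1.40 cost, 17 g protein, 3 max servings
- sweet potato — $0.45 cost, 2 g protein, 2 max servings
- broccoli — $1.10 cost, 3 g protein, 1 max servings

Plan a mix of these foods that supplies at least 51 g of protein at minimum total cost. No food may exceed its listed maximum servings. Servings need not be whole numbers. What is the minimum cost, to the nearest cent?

$4.16

Cost per g of protein: tofu $0.0808, Greek yogurt $0.0824, sweet potato $0.2250, broccoli $0.3667, spinach $0.5750.
Take 2 servings of tofu: +26.0 g protein for $2.10 (total $2.10, still need 25.0 g).
Take 1.471 servings of Greek yogurt: +25.0 g protein for $2.06 (total $4.16, still need 0.0 g).
Greedy by cheapest-per-g is optimal for a single linear constraint, so the minimum cost is $4.16.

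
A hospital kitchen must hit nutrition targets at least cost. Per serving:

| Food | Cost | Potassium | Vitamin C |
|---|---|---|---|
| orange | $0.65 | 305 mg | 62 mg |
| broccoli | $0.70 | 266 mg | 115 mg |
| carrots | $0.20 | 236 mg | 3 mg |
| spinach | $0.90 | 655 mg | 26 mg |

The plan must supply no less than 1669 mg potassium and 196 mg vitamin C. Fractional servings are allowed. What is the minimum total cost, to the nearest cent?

For a min-cost LP with two ≥-constraints, a basic feasible solution has at most two positive variables.
orange only: max(1669/305, 196/62) = 5.472 servings → $3.56.
broccoli only: max(1669/266, 196/115) = 6.274 servings → $4.39.
carrots only: max(1669/236, 196/3) = 65.33 servings → $13.07.
spinach only: max(1669/655, 196/26) = 7.538 servings → $6.78.
orange + broccoli: intersection lies outside the first quadrant.
orange + carrots with both tight: 3.007 servings and 3.186 servings → $2.59.
orange + spinach with both tight: 2.601 servings and 1.337 servings → $2.89.
broccoli + carrots with both tight: 1.566 servings and 5.307 servings → $2.16.
broccoli + spinach with both tight: 1.242 servings and 2.044 servings → $2.71.
carrots + spinach with both targets exact would need a negative amount; discard.
Cheapest feasible corner: $2.16.

$2.16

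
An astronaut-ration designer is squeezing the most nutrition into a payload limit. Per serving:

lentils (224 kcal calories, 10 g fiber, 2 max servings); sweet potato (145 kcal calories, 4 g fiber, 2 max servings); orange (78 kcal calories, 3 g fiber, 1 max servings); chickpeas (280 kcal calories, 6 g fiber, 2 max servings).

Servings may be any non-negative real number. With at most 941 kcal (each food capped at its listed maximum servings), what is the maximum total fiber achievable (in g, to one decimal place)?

Fiber per kcal: lentils 0.04464, orange 0.03846, sweet potato 0.02759, chickpeas 0.02143.
Take 2 servings of lentils: uses 448 kcal, +20.0 g fiber (running total 20.0 g).
Take 1 serving of orange: uses 78 kcal, +3.0 g fiber (running total 23.0 g).
Take 2 servings of sweet potato: uses 290 kcal, +8.0 g fiber (running total 31.0 g).
Take 0.4464 servings of chickpeas: uses 125 kcal, +2.7 g fiber (running total 33.7 g).
Greedy by best ratio exhausts the calories allowance optimally: 33.7 g.

33.7 g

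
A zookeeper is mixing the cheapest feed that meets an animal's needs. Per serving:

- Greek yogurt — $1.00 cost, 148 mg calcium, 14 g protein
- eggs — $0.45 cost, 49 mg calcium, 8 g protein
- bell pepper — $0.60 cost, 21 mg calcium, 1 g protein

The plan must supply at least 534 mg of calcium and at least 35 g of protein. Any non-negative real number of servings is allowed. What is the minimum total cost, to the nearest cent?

Greek yogurt only: max(534/148, 35/14) = 3.608 servings → $3.61.
eggs only: max(534/49, 35/8) = 10.9 servings → $4.90.
bell pepper only: max(534/21, 35/1) = 35 servings → $21.00.
Greek yogurt + eggs with both targets exact would need a negative amount; discard.
Greek yogurt + bell pepper with both tight: 1.377 servings and 15.73 servings → $10.81.
eggs + bell pepper with both tight: 1.689 servings and 21.49 servings → $13.65.
So the least-cost plan costs $3.61.

$3.61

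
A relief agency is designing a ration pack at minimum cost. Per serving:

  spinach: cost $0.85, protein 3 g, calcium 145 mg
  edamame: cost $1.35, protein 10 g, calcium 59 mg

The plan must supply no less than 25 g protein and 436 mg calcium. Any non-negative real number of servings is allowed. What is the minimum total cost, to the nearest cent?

Check every corner: each single food scaled to meet both minima, and each pair solved so both constraints bind.
spinach only: max(25/3, 436/145) = 8.333 servings → $7.08.
edamame only: max(25/10, 436/59) = 7.39 servings → $9.98.
spinach + edamame with both tight: 2.266 servings and 1.82 servings → $4.38.
So the least-cost plan costs $4.38.

$4.38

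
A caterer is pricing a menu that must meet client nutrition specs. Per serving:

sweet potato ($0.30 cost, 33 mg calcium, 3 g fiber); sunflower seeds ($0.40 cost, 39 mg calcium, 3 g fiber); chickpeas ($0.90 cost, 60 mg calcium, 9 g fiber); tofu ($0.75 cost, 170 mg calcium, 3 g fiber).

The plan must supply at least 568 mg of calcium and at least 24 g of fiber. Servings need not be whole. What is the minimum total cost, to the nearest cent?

An LP optimum is at a vertex; with two nutrient constraints at most two foods are used. Check each candidate.
sweet potato only: max(568/33, 24/3) = 17.21 servings → $5.16.
sunflower seeds only: max(568/39, 24/3) = 14.56 servings → $5.83.
chickpeas only: max(568/60, 24/9) = 9.467 servings → $8.52.
tofu only: max(568/170, 24/3) = 8 servings → $6.00.
sweet potato + sunflower seeds with both targets exact would need a negative amount; discard.
sweet potato + chickpeas: intersection lies outside the first quadrant.
sweet potato + tofu with both tight: 5.781 servings and 2.219 servings → $3.40.
sunflower seeds + chickpeas: intersection lies outside the first quadrant.
sunflower seeds + tofu with both tight: 6.046 servings and 1.954 servings → $3.88.
chickpeas + tofu with both tight: 1.76 servings and 2.72 servings → $3.62.
Cheapest feasible corner: $3.40.

$3.40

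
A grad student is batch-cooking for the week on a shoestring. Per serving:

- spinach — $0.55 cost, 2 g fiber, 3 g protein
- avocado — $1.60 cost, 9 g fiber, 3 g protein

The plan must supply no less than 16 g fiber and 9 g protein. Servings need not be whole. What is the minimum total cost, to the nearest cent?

$3.15

An LP optimum is at a vertex; with two nutrient constraints at most two foods are used. Check each candidate.
spinach only: max(16/2, 9/3) = 8 servings → $4.40.
avocado only: max(16/9, 9/3) = 3 servings → $4.80.
spinach + avocado with both tight: 1.571 servings and 1.429 servings → $3.15.
Cheapest feasible corner: $3.15.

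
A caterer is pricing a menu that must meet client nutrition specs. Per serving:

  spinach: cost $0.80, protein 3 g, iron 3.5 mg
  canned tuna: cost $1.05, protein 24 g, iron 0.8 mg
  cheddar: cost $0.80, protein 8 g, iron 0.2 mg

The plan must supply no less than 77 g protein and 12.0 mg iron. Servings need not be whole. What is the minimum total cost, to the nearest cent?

$5.22

Two binding constraints pin down two serving amounts, so the optimal mix uses at most two foods. The candidates are each food alone (scaled to the tighter of protein/iron) and each pair with both constraints tight.
spinach only: max(77/3, 12.0/3.5) = 25.67 servings → $20.53.
canned tuna only: max(77/24, 12.0/0.8) = 15 servings → $15.75.
cheddar only: max(77/8, 12.0/0.2) = 60 servings → $48.00.
spinach + canned tuna with both tight: 2.775 servings and 2.862 servings → $5.22.
spinach + cheddar with both tight: 2.942 servings and 8.522 servings → $9.17.
canned tuna + cheddar with both targets exact would need a negative amount; discard.
So the least-cost plan costs $5.22.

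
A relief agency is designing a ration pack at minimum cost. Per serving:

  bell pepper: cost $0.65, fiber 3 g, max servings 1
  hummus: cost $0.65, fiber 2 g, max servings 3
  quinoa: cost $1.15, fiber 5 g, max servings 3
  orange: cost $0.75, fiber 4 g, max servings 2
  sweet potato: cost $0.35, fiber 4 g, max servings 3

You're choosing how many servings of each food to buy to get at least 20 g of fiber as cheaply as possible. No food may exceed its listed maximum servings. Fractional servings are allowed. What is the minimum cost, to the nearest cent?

Cost per g of fiber: sweet potato $0.0875, orange $0.1875, bell pepper $0.2167, quinoa $0.2300, hummus $0.3250.
Take 3 servings of sweet potato: +12.0 g fiber for $1.05 (total $1.05, still need 8.0 g).
Take 2 servings of orange: +8.0 g fiber for $1.50 (total $2.55, still need 0.0 g).
Greedy by cheapest-per-g is optimal for a single linear constraint, so the minimum cost is $2.55.

$2.55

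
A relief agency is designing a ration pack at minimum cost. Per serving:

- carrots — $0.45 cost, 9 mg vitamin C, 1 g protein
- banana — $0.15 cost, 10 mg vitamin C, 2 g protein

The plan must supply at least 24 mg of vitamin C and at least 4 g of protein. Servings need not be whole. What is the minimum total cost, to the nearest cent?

Minimising a linear cost over {vitamin C ≥ 24, protein ≥ 4, servings ≥ 0} — the optimum is at a vertex, using one or two foods.
carrots only: max(24/9, 4/1) = 4 servings → $1.80.
banana only: max(24/10, 4/2) = 2.4 servings → $0.36.
carrots + banana with both tight: 1 serving and 1.5 servings → $0.68.
So the least-cost plan costs $0.36.

$0.36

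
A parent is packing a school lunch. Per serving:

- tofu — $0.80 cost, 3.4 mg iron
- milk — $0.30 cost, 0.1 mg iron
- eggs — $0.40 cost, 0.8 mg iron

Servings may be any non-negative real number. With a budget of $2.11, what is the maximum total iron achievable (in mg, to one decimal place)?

Iron per dollar: tofu 4.25, eggs 2, milk 0.3333.
With no serving limits, spend the whole cost allowance on tofu: $2.11 / $0.80 × 3.4 mg = 9.0 mg.

9.0 mg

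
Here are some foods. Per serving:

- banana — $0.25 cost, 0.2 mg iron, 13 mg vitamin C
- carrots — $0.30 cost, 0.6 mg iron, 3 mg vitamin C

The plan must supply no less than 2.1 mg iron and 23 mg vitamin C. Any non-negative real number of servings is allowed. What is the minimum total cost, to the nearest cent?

banana only: max(2.1/0.2, 23/13) = 10.5 servings → $2.62.
carrots only: max(2.1/0.6, 23/3) = 7.667 servings → $2.30.
banana + carrots with both tight: 1.042 servings and 3.153 servings → $1.21.
The minimum over all feasible corners is $1.21.

$1.21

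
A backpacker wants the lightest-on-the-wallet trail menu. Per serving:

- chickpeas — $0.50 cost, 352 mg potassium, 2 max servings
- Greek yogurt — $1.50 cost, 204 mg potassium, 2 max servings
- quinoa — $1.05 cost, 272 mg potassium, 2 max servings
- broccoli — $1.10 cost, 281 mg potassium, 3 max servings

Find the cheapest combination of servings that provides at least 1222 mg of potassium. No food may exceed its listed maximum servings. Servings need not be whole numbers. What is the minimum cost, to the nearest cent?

$3.00

Cost per mg of potassium: chickpeas $0.0014, quinoa $0.0039, broccoli $0.0039, Greek yogurt $0.0074.
Take 2 servings of chickpeas: +704.0 mg potassium for $1.00 (total $1.00, still need 518.0 mg).
Take 1.904 servings of quinoa: +518.0 mg potassium for $2.00 (total $3.00, still need 0.0 mg).
Filling from the cheapest source first is optimal under one linear minimum: $3.00.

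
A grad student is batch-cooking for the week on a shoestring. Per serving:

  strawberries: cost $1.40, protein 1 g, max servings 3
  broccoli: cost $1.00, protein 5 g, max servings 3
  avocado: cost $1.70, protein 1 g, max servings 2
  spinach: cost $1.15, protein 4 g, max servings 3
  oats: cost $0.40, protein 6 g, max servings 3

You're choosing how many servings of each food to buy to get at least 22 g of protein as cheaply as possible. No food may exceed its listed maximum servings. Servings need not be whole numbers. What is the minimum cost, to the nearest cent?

Cost per g of protein: oats $0.0667, broccoli $0.2000, spinach $0.2875, strawberries $1.4000, avocado $1.7000.
Take 3 servings of oats: +18.0 g protein for $1.20 (total $1.20, still need 4.0 g).
Take 0.8 servings of broccoli: +4.0 g protein for $0.80 (total $2.00, still need 0.0 g).
Greedy by cheapest-per-g is optimal for a single linear constraint, so the minimum cost is $2.00.

$2.00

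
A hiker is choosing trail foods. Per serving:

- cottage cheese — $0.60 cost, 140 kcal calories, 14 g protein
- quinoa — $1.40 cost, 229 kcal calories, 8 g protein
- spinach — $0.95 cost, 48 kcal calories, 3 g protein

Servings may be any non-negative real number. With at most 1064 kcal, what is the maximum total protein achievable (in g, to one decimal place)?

Protein per kcal: cottage cheese 0.1, spinach 0.0625, quinoa 0.03493.
With no serving limits, spend the whole calories allowance on cottage cheese: 1064 kcal / 140 kcal × 14 g = 106.4 g.

106.4 g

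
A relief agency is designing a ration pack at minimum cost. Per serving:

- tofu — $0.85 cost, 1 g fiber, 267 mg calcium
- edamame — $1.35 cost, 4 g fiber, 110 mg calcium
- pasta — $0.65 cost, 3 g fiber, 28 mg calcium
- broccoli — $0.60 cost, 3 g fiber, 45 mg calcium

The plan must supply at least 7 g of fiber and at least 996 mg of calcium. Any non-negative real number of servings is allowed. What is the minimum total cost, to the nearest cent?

An LP optimum is at a vertex; with two nutrient constraints at most two foods are used. Check each candidate.
tofu only: max(7/1, 996/267) = 7 servings → $5.95.
edamame only: max(7/4, 996/110) = 9.055 servings → $12.22.
pasta only: max(7/3, 996/28) = 35.57 servings → $23.12.
broccoli only: max(7/3, 996/45) = 22.13 servings → $13.28.
tofu + edamame with both tight: 3.355 servings and 0.9113 servings → $4.08.
tofu + pasta with both tight: 3.612 servings and 1.129 servings → $3.80.
tofu + broccoli with both tight: 3.536 servings and 1.155 servings → $3.70.
edamame + pasta: the both-tight solution has a negative serving — not a feasible corner.
edamame + broccoli with both targets exact would need a negative amount; discard.
pasta + broccoli: intersection lies outside the first quadrant.
Cheapest feasible corner: $3.70.

$3.70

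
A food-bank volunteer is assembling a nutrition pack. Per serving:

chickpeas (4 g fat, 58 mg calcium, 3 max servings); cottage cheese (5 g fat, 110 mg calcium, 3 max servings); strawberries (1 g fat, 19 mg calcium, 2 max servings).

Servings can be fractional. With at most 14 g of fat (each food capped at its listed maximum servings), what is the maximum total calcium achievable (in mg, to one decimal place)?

Calcium per g fat: cottage cheese 22, strawberries 19, chickpeas 14.5.
Take 2.8 servings of cottage cheese: uses 14 g fat, +308.0 mg calcium (running total 308.0 mg).
Filling greedily by calcium-per-g fat is optimal for one linear limit, giving 308.0 mg.

308.0 mg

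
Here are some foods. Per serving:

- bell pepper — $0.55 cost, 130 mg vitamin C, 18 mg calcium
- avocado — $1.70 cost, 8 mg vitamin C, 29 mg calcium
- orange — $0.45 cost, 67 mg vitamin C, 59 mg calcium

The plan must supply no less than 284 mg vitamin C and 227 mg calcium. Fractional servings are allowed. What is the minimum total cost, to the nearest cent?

bell pepper only: max(284/130, 227/18) = 12.61 servings → $6.94.
avocado only: max(284/8, 227/29) = 35.5 servings → $60.35.
orange only: max(284/67, 227/59) = 4.239 servings → $1.91.
bell pepper + avocado with both tight: 1.771 servings and 6.729 servings → $12.41.
bell pepper + orange with both tight: 0.2393 servings and 3.774 servings → $1.83.
avocado + orange: the both-tight solution has a negative serving — not a feasible corner.
So the least-cost plan costs $1.83.

$1.83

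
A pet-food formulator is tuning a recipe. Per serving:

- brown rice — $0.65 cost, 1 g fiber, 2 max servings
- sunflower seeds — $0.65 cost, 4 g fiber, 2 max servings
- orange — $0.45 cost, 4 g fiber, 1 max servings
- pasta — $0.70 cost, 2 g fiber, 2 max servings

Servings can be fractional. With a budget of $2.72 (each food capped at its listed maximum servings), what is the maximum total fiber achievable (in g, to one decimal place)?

Fiber per dollar: orange 8.889, sunflower seeds 6.154, pasta 2.857, brown rice 1.538.
Take 1 serving of orange: spends $0.45, +4.0 g fiber (running total 4.0 g).
Take 2 servings of sunflower seeds: spends $1.30, +8.0 g fiber (running total 12.0 g).
Take 1.386 servings of pasta: spends $0.97, +2.8 g fiber (running total 14.8 g).
Filling greedily by fiber-per-dollar is optimal for one linear limit, giving 14.8 g.

14.8 g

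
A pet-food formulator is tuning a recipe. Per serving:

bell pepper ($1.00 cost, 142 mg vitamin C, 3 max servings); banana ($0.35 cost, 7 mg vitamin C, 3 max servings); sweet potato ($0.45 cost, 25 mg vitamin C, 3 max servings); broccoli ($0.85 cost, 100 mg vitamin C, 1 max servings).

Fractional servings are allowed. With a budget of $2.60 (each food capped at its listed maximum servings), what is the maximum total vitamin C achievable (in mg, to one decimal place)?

Vitamin C per dollar: bell pepper 142, broccoli 117.6, sweet potato 55.56, banana 20.
Take 2.6 servings of bell pepper: spends $2.60, +369.2 mg vitamin C (running total 369.2 mg).
Greedy by best ratio exhausts the cost allowance optimally: 369.2 mg.

369.2 mg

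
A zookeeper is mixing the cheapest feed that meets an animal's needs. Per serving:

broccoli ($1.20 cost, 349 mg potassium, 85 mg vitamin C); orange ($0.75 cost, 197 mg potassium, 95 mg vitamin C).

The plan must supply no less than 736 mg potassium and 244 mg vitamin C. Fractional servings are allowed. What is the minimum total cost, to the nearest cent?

$2.63

Check every corner: each single food scaled to meet both minima, and each pair solved so both constraints bind.
broccoli only: max(736/349, 244/85) = 2.871 servings → $3.44.
orange only: max(736/197, 244/95) = 3.736 servings → $2.80.
broccoli + orange with both tight: 1.332 servings and 1.377 servings → $2.63.
So the least-cost plan costs $2.63.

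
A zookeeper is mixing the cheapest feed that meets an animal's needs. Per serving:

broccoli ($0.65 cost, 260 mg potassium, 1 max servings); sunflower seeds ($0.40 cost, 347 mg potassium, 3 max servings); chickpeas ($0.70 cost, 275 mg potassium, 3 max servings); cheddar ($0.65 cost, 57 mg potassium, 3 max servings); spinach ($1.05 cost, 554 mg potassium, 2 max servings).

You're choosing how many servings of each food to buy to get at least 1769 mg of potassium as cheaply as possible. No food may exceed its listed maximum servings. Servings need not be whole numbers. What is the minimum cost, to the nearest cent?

Cost per mg of potassium: sunflower seeds $0.0012, spinach $0.0019, broccoli $0.0025, chickpeas $0.0025, cheddar $0.0114.
Take 3 servings of sunflower seeds: +1041.0 mg potassium for $1.20 (total $1.20, still need 728.0 mg).
Take 1.314 servings of spinach: +728.0 mg potassium for $1.38 (total $2.58, still need 0.0 mg).
Filling from the cheapest source first is optimal under one linear minimum: $2.58.

$2.58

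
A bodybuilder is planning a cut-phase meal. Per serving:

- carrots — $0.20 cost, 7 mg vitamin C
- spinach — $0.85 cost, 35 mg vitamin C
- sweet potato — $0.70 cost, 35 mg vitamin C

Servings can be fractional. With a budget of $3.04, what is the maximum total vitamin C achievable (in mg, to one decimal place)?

152.0 mg

Vitamin C per dollar: sweet potato 50, spinach 41.18, carrots 35.
With no serving limits, spend the whole cost allowance on sweet potato: $3.04 / $0.70 × 35 mg = 152.0 mg.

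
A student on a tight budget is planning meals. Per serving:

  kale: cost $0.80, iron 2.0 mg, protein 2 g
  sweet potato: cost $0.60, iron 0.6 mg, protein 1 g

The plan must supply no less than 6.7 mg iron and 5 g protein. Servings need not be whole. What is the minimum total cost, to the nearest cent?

$2.68

kale only: max(6.7/2.0, 5/2) = 3.35 servings → $2.68.
sweet potato only: max(6.7/0.6, 5/1) = 11.17 servings → $6.70.
kale + sweet potato with both targets exact would need a negative amount; discard.
So the least-cost plan costs $2.68.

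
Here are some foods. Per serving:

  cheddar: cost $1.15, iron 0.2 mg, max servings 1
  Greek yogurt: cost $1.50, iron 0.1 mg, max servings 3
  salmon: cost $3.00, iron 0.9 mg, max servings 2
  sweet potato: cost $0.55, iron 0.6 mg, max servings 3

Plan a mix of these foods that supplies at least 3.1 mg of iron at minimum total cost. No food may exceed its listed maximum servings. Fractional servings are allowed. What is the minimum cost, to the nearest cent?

$5.98

Cost per mg of iron: sweet potato $0.9167, salmon $3.3333, cheddar $5.7500, Greek yogurt $15.0000.
Take 3 servings of sweet potato: +1.8 mg iron for $1.65 (total $1.65, still need 1.3 mg).
Take 1.444 servings of salmon: +1.3 mg iron for $4.33 (total $5.98, still need 0.0 mg).
Filling from the cheapest source first is optimal under one linear minimum: $5.98.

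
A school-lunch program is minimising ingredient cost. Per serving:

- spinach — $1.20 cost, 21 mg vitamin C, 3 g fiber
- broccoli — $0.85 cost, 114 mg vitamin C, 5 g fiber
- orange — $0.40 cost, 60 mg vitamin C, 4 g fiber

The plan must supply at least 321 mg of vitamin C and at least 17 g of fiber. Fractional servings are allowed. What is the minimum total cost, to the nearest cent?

$2.14

This is a tiny linear program; its minimum lies at a vertex of the feasible set. List the vertices and price them.
spinach only: max(321/21, 17/3) = 15.29 servings → $18.34.
broccoli only: max(321/114, 17/5) = 3.4 servings → $2.89.
orange only: max(321/60, 17/4) = 5.35 servings → $2.14.
spinach + broccoli with both tight: 1.405 servings and 2.557 servings → $3.86.
spinach + orange: the both-tight solution has a negative serving — not a feasible corner.
broccoli + orange with both tight: 1.692 servings and 2.135 servings → $2.29.
Cheapest feasible corner: $2.14.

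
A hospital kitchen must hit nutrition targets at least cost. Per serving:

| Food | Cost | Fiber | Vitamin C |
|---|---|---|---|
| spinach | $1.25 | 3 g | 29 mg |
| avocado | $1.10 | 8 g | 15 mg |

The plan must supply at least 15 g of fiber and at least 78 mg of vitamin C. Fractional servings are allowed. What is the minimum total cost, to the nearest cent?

An LP optimum is at a vertex; with two nutrient constraints at most two foods are used. Check each candidate.
spinach only: max(15/3, 78/29) = 5 servings → $6.25.
avocado only: max(15/8, 78/15) = 5.2 servings → $5.72.
spinach + avocado with both tight: 2.134 servings and 1.075 servings → $3.85.
Cheapest feasible corner: $3.85.

$3.85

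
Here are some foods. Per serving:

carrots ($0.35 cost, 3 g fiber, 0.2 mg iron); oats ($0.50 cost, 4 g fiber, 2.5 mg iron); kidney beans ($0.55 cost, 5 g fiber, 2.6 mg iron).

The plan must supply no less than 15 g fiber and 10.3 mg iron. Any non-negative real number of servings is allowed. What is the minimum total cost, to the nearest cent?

Compare the cost at each extreme point of the feasible region.
carrots only: max(15/3, 10.3/0.2) = 51.5 servings → $18.02.
oats only: max(15/4, 10.3/2.5) = 4.12 servings → $2.06.
kidney beans only: max(15/5, 10.3/2.6) = 3.962 servings → $2.18.
carrots + oats: the both-tight solution has a negative serving — not a feasible corner.
carrots + kidney beans: the both-tight solution has a negative serving — not a feasible corner.
oats + kidney beans: the both-tight solution has a negative serving — not a feasible corner.
The minimum over all feasible corners is $2.06.

$2.06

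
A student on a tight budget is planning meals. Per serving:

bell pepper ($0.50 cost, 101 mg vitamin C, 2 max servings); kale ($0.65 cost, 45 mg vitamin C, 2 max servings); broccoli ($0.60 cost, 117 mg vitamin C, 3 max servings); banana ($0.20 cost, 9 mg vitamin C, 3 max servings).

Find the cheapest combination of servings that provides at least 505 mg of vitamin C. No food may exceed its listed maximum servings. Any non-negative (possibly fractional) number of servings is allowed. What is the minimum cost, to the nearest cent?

Cost per mg of vitamin C: bell pepper $0.0050, broccoli $0.0051, kale $0.0144, banana $0.0222.
Take 2 servings of bell pepper: +202.0 mg vitamin C for $1.00 (total $1.00, still need 303.0 mg).
Take 2.59 servings of broccoli: +303.0 mg vitamin C for $1.55 (total $2.55, still need 0.0 mg).
Filling from the cheapest source first is optimal under one linear minimum: $2.55.

$2.55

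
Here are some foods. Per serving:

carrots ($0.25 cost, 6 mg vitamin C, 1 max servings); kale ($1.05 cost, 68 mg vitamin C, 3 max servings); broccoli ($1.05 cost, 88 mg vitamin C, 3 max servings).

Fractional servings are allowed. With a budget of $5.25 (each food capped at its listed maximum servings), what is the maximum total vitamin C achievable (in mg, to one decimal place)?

400.0 mg

Vitamin C per dollar: broccoli 83.81, kale 64.76, carrots 24.
Take 3 servings of broccoli: spends $3.15, +264.0 mg vitamin C (running total 264.0 mg).
Take 2 servings of kale: spends $2.10, +136.0 mg vitamin C (running total 400.0 mg).
Filling greedily by vitamin C-per-dollar is optimal for one linear limit, giving 400.0 mg.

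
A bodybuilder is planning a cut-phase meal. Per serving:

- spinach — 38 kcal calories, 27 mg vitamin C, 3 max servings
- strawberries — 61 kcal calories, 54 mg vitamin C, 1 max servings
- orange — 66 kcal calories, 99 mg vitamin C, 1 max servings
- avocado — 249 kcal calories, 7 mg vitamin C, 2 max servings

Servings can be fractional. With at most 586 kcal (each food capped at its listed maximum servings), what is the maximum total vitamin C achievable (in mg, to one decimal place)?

243.7 mg

Vitamin C per kcal: orange 1.5, strawberries 0.8852, spinach 0.7105, avocado 0.02811.
Take 1 serving of orange: uses 66 kcal, +99.0 mg vitamin C (running total 99.0 mg).
Take 1 serving of strawberries: uses 61 kcal, +54.0 mg vitamin C (running total 153.0 mg).
Take 3 servings of spinach: uses 114 kcal, +81.0 mg vitamin C (running total 234.0 mg).
Take 1.386 servings of avocado: uses 345 kcal, +9.7 mg vitamin C (running total 243.7 mg).
Filling greedily by vitamin C-per-kcal is optimal for one linear limit, giving 243.7 mg.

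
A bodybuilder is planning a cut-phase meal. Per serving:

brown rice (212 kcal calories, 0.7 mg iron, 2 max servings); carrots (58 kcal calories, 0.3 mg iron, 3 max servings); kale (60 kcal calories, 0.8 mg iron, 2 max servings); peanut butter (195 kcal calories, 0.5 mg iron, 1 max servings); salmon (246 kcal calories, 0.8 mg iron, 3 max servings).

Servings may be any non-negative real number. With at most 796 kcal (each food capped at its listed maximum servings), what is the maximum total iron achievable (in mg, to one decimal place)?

Iron per kcal: kale 0.01333, carrots 0.005172, brown rice 0.003302, salmon 0.003252, peanut butter 0.002564.
Take 2 servings of kale: uses 120 kcal, +1.6 mg iron (running total 1.6 mg).
Take 3 servings of carrots: uses 174 kcal, +0.9 mg iron (running total 2.5 mg).
Take 2 servings of brown rice: uses 424 kcal, +1.4 mg iron (running total 3.9 mg).
Take 0.3171 servings of salmon: uses 78 kcal, +0.3 mg iron (running total 4.2 mg).
Greedy by best ratio exhausts the calories allowance optimally: 4.2 mg.

4.2 mg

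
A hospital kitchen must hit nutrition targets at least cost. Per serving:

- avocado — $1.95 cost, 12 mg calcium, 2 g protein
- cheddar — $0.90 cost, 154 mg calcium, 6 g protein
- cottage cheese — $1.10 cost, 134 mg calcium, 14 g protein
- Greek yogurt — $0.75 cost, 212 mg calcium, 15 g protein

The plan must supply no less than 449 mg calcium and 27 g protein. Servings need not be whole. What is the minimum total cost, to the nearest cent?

$1.59

avocado only: max(449/12, 27/2) = 37.42 servings → $72.96.
cheddar only: max(449/154, 27/6) = 4.5 servings → $4.05.
cottage cheese only: max(449/134, 27/14) = 3.351 servings → $3.69.
Greek yogurt only: max(449/212, 27/15) = 2.118 servings → $1.59.
avocado + cheddar with both tight: 6.203 servings and 2.432 servings → $14.29.
avocado + cottage cheese: intersection lies outside the first quadrant.
avocado + Greek yogurt: intersection lies outside the first quadrant.
cheddar + cottage cheese with both tight: 1.973 servings and 1.083 servings → $2.97.
cheddar + Greek yogurt with both tight: 0.974 servings and 1.41 servings → $1.93.
cottage cheese + Greek yogurt with both targets exact would need a negative amount; discard.
The minimum over all feasible corners is $1.59.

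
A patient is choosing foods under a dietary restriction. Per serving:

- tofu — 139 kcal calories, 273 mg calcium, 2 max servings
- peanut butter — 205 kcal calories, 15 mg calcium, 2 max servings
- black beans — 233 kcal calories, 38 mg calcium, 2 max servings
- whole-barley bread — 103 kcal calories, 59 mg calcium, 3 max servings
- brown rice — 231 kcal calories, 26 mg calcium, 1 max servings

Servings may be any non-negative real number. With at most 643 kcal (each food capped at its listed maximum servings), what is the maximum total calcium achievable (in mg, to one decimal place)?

Calcium per kcal: tofu 1.964, whole-barley bread 0.5728, black beans 0.1631, brown rice 0.1126, peanut butter 0.07317.
Take 2 servings of tofu: uses 278 kcal, +546.0 mg calcium (running total 546.0 mg).
Take 3 servings of whole-barley bread: uses 309 kcal, +177.0 mg calcium (running total 723.0 mg).
Take 0.2403 servings of black beans: uses 56 kcal, +9.1 mg calcium (running total 732.1 mg).
Filling greedily by calcium-per-kcal is optimal for one linear limit, giving 732.1 mg.

732.1 mg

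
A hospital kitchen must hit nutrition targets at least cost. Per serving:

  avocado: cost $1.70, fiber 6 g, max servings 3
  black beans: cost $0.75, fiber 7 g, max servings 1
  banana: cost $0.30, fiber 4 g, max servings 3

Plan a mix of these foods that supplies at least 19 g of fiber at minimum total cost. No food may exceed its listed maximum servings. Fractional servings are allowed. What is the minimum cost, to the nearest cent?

Cost per g of fiber: banana $0.0750, black beans $0.1071, avocado $0.2833.
Take 3 servings of banana: +12.0 g fiber for $0.90 (total $0.90, still need 7.0 g).
Take 1 serving of black beans: +7.0 g fiber for $0.75 (total $1.65, still need 0.0 g).
Greedy by cheapest-per-g is optimal for a single linear constraint, so the minimum cost is $1.65.

$1.65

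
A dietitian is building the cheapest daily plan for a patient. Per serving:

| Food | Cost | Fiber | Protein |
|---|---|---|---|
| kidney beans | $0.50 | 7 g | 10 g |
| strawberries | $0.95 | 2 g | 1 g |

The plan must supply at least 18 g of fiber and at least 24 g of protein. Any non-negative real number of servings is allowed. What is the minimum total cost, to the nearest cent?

$1.29

Compare the cost at each extreme point of the feasible region.
kidney beans only: max(18/7, 24/10) = 2.571 servings → $1.29.
strawberries only: max(18/2, 24/1) = 24 servings → $22.80.
kidney beans + strawberries with both tight: 2.308 servings and 0.9231 servings → $2.03.
So the least-cost plan costs $1.29.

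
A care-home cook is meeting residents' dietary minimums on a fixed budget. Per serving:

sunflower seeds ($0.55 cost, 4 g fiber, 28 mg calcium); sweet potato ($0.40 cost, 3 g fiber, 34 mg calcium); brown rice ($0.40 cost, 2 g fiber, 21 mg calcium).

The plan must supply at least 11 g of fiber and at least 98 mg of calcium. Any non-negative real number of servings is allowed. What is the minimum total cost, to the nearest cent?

Check every corner: each single food scaled to meet both minima, and each pair solved so both constraints bind.
sunflower seeds only: max(11/4, 98/28) = 3.5 servings → $1.93.
sweet potato only: max(11/3, 98/34) = 3.667 servings → $1.47.
brown rice only: max(11/2, 98/21) = 5.5 servings → $2.20.
sunflower seeds + sweet potato with both tight: 1.538 servings and 1.615 servings → $1.49.
sunflower seeds + brown rice with both tight: 1.25 servings and 3 servings → $1.89.
sweet potato + brown rice: intersection lies outside the first quadrant.
The minimum over all feasible corners is $1.47.

$1.47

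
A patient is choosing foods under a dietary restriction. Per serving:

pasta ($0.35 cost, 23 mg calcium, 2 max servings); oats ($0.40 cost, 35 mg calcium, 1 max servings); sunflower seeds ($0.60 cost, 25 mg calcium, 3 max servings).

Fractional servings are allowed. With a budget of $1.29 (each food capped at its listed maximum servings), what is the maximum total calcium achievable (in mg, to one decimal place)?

Calcium per dollar: oats 87.5, pasta 65.71, sunflower seeds 41.67.
Take 1 serving of oats: spends $0.40, +35.0 mg calcium (running total 35.0 mg).
Take 2 servings of pasta: spends $0.70, +46.0 mg calcium (running total 81.0 mg).
Take 0.3167 servings of sunflower seeds: spends $0.19, +7.9 mg calcium (running total 88.9 mg).
Filling greedily by calcium-per-dollar is optimal for one linear limit, giving 88.9 mg.

88.9 mg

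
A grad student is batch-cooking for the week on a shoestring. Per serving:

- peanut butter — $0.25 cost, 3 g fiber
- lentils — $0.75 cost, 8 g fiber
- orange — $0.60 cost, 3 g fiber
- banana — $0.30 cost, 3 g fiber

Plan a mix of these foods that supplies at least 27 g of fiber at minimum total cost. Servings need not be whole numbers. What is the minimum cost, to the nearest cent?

$2.25

Cost per g of fiber: peanut butter $0.0833, lentils $0.0938, banana $0.1000, orange $0.2000.
With no serving limits, use only peanut butter: 27 g / 3 g = 9 servings × $0.25 = $2.25.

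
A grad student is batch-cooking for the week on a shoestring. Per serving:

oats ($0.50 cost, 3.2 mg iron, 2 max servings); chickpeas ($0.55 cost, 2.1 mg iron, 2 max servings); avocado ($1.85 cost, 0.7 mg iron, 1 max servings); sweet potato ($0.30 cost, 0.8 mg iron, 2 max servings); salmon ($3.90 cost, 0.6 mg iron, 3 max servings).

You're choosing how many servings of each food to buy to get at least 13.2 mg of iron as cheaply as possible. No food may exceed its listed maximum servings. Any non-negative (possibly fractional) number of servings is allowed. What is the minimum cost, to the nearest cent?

$6.50

Cost per mg of iron: oats $0.1562, chickpeas $0.2619, sweet potato $0.3750, avocado $2.6429, salmon $6.5000.
Take 2 servings of oats: +6.4 mg iron for $1.00 (total $1.00, still need 6.8 mg).
Take 2 servings of chickpeas: +4.2 mg iron for $1.10 (total $2.10, still need 2.6 mg).
Take 2 servings of sweet potato: +1.6 mg iron for $0.60 (total $2.70, still need 1.0 mg).
Take 1 serving of avocado: +0.7 mg iron for $1.85 (total $4.55, still need 0.3 mg).
Take 0.5 servings of salmon: +0.3 mg iron for $1.95 (total $6.50, still need 0.0 mg).
Filling from the cheapest source first is optimal under one linear minimum: $6.50.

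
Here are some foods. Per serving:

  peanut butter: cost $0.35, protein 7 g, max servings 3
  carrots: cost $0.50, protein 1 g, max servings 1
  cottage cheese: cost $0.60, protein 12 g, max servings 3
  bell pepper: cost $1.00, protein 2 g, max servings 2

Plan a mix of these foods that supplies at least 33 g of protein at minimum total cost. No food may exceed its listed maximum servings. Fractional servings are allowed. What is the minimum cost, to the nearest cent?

$1.65

Cost per g of protein: peanut butter $0.0500, cottage cheese $0.0500, carrots $0.5000, bell pepper $0.5000.
Take 3 servings of peanut butter: +21.0 g protein for $1.05 (total $1.05, still need 12.0 g).
Take 1 serving of cottage cheese: +12.0 g protein for $0.60 (total $1.65, still need 0.0 g).
Greedy by cheapest-per-g is optimal for a single linear constraint, so the minimum cost is $1.65.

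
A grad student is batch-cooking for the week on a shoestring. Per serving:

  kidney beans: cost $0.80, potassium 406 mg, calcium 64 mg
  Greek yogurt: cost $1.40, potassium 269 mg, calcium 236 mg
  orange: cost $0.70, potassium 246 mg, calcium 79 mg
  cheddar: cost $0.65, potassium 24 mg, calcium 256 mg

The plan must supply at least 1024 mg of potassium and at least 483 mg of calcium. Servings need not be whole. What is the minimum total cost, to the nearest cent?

$2.79

Two binding constraints pin down two serving amounts, so the optimal mix uses at most two foods. The candidates are each food alone (scaled to the tighter of potassium/calcium) and each pair with both constraints tight.
kidney beans only: max(1024/406, 483/64) = 7.547 servings → $6.04.
Greek yogurt only: max(1024/269, 483/236) = 3.807 servings → $5.33.
orange only: max(1024/246, 483/79) = 6.114 servings → $4.28.
cheddar only: max(1024/24, 483/256) = 42.67 servings → $27.73.
kidney beans + Greek yogurt with both tight: 1.422 servings and 1.661 servings → $3.46.
kidney beans + orange with both targets exact would need a negative amount; discard.
kidney beans + cheddar with both tight: 2.447 servings and 1.275 servings → $2.79.
Greek yogurt + orange with both tight: 1.03 servings and 3.036 servings → $3.57.
Greek yogurt + cheddar with both targets exact would need a negative amount; discard.
orange + cheddar with both tight: 4.102 servings and 0.6209 servings → $3.27.
Cheapest feasible corner: $2.79.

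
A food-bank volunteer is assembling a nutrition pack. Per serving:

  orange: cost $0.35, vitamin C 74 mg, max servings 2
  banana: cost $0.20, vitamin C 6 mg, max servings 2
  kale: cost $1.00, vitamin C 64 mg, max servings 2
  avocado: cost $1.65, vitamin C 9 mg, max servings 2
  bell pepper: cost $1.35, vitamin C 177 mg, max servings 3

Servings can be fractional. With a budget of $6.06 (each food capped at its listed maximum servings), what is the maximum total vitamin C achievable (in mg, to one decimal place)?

762.8 mg

Vitamin C per dollar: orange 211.4, bell pepper 131.1, kale 64, banana 30, avocado 5.455.
Take 2 servings of orange: spends $0.70, +148.0 mg vitamin C (running total 148.0 mg).
Take 3 servings of bell pepper: spends $4.05, +531.0 mg vitamin C (running total 679.0 mg).
Take 1.31 servings of kale: spends $1.31, +83.8 mg vitamin C (running total 762.8 mg).
Filling greedily by vitamin C-per-dollar is optimal for one linear limit, giving 762.8 mg.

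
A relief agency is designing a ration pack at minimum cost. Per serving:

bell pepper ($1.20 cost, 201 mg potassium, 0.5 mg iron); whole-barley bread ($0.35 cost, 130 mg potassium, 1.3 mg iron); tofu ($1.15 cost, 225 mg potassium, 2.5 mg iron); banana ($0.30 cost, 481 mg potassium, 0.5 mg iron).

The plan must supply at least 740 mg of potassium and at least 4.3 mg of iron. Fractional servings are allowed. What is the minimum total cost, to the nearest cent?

Two binding constraints pin down two serving amounts, so the optimal mix uses at most two foods. The candidates are each food alone (scaled to the tighter of potassium/iron) and each pair with both constraints tight.
bell pepper only: max(740/201, 4.3/0.5) = 8.6 servings → $10.32.
whole-barley bread only: max(740/130, 4.3/1.3) = 5.692 servings → $1.99.
tofu only: max(740/225, 4.3/2.5) = 3.289 servings → $3.78.
banana only: max(740/481, 4.3/0.5) = 8.6 servings → $2.58.
bell pepper + whole-barley bread with both tight: 2.053 servings and 2.518 servings → $3.34.
bell pepper + tofu with both tight: 2.263 servings and 1.267 servings → $4.17.
bell pepper + banana: intersection lies outside the first quadrant.
whole-barley bread + tofu: the both-tight solution has a negative serving — not a feasible corner.
whole-barley bread + banana with both tight: 3.031 servings and 0.7193 servings → $1.28.
tofu + banana with both tight: 1.558 servings and 0.8096 servings → $2.03.
Cheapest feasible corner: $1.28.

$1.28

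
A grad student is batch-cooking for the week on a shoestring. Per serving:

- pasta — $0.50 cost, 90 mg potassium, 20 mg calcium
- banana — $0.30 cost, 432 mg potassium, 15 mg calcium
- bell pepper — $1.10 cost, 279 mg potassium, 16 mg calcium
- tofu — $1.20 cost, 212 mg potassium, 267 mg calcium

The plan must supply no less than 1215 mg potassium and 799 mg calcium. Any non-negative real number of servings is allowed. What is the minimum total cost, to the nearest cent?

Check every corner: each single food scaled to meet both minima, and each pair solved so both constraints bind.
pasta only: max(1215/90, 799/20) = 39.95 servings → $19.98.
banana only: max(1215/432, 799/15) = 53.27 servings → $15.98.
bell pepper only: max(1215/279, 799/16) = 49.94 servings → $54.93.
tofu only: max(1215/212, 799/267) = 5.731 servings → $6.88.
pasta + banana with both targets exact would need a negative amount; discard.
pasta + bell pepper with both targets exact would need a negative amount; discard.
pasta + tofu with both tight: 7.833 servings and 2.406 servings → $6.80.
banana + bell pepper: the both-tight solution has a negative serving — not a feasible corner.
banana + tofu with both tight: 1.382 servings and 2.915 servings → $3.91.
bell pepper + tofu with both tight: 2.18 servings and 2.862 servings → $5.83.
The minimum over all feasible corners is $3.91.

$3.91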